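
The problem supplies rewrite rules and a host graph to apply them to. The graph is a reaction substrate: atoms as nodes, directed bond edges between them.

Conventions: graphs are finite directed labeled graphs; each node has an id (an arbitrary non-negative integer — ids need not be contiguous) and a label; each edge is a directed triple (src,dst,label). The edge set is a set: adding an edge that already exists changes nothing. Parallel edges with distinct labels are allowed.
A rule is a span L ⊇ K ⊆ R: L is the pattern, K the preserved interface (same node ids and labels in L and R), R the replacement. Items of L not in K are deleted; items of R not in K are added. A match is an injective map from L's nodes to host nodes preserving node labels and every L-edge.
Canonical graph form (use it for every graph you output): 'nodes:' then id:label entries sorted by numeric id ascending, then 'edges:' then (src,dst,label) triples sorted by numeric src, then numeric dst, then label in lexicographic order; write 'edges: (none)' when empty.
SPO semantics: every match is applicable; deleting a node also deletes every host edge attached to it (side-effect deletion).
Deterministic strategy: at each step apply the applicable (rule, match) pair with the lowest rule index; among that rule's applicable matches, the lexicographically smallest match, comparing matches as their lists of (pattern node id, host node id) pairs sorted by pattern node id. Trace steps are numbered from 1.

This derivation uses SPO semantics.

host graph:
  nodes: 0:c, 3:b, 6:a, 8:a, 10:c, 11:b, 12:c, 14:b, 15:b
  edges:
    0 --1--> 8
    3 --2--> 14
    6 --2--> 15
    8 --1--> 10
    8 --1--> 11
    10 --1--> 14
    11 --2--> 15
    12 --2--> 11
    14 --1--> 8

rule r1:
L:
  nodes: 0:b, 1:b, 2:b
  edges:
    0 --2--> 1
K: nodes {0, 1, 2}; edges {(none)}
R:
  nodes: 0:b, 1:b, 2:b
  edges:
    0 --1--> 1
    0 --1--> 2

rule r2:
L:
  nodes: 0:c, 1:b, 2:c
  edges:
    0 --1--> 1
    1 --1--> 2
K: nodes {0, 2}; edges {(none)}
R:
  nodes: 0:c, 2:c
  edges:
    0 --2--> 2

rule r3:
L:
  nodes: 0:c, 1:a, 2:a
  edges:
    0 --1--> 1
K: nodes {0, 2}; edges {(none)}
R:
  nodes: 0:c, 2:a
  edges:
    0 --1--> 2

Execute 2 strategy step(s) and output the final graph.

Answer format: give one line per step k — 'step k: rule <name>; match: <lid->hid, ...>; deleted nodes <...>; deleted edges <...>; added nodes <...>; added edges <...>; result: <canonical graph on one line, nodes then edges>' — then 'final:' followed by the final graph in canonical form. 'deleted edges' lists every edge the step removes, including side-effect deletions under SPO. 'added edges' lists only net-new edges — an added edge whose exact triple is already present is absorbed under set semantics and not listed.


step 1: rule r1; match: 0->3, 1->14, 2->11; deleted nodes (none); deleted edges (3,14,2); added nodes (none); added edges (3,11,1); (3,14,1); result: nodes: 0:c, 3:b, 6:a, 8:a, 10:c, 11:b, 12:c, 14:b, 15:b edges: (0,8,1); (3,11,1); (3,14,1); (6,15,2); (8,10,1); (8,11,1); (10,14,1); (11,15,2); (12,11,2); (14,8,1)
step 2: rule r1; match: 0->11, 1->15, 2->3; deleted nodes (none); deleted edges (11,15,2); added nodes (none); added edges (11,3,1); (11,15,1); result: nodes: 0:c, 3:b, 6:a, 8:a, 10:c, 11:b, 12:c, 14:b, 15:b edges: (0,8,1); (3,11,1); (3,14,1); (6,15,2); (8,10,1); (8,11,1); (10,14,1); (11,3,1); (11,15,1); (12,11,2); (14,8,1)
final:
nodes: 0:c, 3:b, 6:a, 8:a, 10:c, 11:b, 12:c, 14:b, 15:b
edges: (0,8,1); (3,11,1); (3,14,1); (6,15,2); (8,10,1); (8,11,1); (10,14,1); (11,3,1); (11,15,1); (12,11,2); (14,8,1)


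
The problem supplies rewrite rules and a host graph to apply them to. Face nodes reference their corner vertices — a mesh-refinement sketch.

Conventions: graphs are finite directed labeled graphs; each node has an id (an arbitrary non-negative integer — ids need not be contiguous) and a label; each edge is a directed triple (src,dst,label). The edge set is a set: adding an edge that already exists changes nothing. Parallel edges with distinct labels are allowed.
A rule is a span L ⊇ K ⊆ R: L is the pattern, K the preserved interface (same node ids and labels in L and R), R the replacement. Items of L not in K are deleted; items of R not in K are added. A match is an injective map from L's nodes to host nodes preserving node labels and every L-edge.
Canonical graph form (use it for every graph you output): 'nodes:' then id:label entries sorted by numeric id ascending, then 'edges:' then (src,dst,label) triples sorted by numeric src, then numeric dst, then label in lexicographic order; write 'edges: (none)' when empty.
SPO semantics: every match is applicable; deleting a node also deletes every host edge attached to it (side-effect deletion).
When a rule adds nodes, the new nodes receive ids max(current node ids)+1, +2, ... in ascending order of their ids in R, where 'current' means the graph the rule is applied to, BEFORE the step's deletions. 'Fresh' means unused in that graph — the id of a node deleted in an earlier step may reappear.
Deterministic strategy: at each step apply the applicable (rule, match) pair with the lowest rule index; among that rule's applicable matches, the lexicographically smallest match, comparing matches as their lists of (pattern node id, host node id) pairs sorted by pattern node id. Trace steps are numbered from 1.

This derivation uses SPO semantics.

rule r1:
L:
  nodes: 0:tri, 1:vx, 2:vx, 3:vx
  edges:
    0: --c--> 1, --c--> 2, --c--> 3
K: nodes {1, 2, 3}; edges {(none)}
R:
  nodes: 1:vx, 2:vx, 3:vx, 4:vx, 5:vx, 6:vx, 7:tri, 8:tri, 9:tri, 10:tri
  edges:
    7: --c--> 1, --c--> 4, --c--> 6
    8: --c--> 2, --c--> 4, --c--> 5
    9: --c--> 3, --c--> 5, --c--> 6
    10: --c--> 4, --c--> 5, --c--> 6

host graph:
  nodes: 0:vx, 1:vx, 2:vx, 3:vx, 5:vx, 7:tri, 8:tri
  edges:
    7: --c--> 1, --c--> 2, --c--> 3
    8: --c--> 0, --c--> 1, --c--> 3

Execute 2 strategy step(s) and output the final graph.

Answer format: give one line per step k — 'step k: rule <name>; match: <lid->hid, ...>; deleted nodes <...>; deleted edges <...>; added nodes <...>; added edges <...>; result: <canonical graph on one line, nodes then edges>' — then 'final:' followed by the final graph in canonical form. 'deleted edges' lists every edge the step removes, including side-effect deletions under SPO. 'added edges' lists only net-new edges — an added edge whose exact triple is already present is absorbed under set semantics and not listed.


step 1: rule r1; match: 0->7, 1->1, 2->2, 3->3; deleted nodes 7; deleted edges (7,1,c); (7,2,c); (7,3,c); added nodes 9, 10, 11, 12, 13, 14, 15; added edges (12,1,c); (12,9,c); (12,11,c); (13,2,c); (13,9,c); (13,10,c); (14,3,c); (14,10,c); (14,11,c); (15,9,c); (15,10,c); (15,11,c); result: nodes: 0:vx, 1:vx, 2:vx, 3:vx, 5:vx, 8:tri, 9:vx, 10:vx, 11:vx, 12:tri, 13:tri, 14:tri, 15:tri edges: (8,0,c); (8,1,c); (8,3,c); (12,1,c); (12,9,c); (12,11,c); (13,2,c); (13,9,c); (13,10,c); (14,3,c); (14,10,c); (14,11,c); (15,9,c); (15,10,c); (15,11,c)
step 2: rule r1; match: 0->8, 1->0, 2->1, 3->3; deleted nodes 8; deleted edges (8,0,c); (8,1,c); (8,3,c); added nodes 16, 17, 18, 19, 20, 21, 22; added edges (19,0,c); (19,16,c); (19,18,c); (20,1,c); (20,16,c); (20,17,c); (21,3,c); (21,17,c); (21,18,c); (22,16,c); (22,17,c); (22,18,c); result: nodes: 0:vx, 1:vx, 2:vx, 3:vx, 5:vx, 9:vx, 10:vx, 11:vx, 12:tri, 13:tri, 14:tri, 15:tri, 16:vx, 17:vx, 18:vx, 19:tri, 20:tri, 21:tri, 22:tri edges: (12,1,c); (12,9,c); (12,11,c); (13,2,c); (13,9,c); (13,10,c); (14,3,c); (14,10,c); (14,11,c); (15,9,c); (15,10,c); (15,11,c); (19,0,c); (19,16,c); (19,18,c); (20,1,c); (20,16,c); (20,17,c); (21,3,c); (21,17,c); (21,18,c); (22,16,c); (22,17,c); (22,18,c)
final:
nodes: 0:vx, 1:vx, 2:vx, 3:vx, 5:vx, 9:vx, 10:vx, 11:vx, 12:tri, 13:tri, 14:tri, 15:tri, 16:vx, 17:vx, 18:vx, 19:tri, 20:tri, 21:tri, 22:tri
edges: (12,1,c); (12,9,c); (12,11,c); (13,2,c); (13,9,c); (13,10,c); (14,3,c); (14,10,c); (14,11,c); (15,9,c); (15,10,c); (15,11,c); (19,0,c); (19,16,c); (19,18,c); (20,1,c); (20,16,c); (20,17,c); (21,3,c); (21,17,c); (21,18,c); (22,16,c); (22,17,c); (22,18,c)


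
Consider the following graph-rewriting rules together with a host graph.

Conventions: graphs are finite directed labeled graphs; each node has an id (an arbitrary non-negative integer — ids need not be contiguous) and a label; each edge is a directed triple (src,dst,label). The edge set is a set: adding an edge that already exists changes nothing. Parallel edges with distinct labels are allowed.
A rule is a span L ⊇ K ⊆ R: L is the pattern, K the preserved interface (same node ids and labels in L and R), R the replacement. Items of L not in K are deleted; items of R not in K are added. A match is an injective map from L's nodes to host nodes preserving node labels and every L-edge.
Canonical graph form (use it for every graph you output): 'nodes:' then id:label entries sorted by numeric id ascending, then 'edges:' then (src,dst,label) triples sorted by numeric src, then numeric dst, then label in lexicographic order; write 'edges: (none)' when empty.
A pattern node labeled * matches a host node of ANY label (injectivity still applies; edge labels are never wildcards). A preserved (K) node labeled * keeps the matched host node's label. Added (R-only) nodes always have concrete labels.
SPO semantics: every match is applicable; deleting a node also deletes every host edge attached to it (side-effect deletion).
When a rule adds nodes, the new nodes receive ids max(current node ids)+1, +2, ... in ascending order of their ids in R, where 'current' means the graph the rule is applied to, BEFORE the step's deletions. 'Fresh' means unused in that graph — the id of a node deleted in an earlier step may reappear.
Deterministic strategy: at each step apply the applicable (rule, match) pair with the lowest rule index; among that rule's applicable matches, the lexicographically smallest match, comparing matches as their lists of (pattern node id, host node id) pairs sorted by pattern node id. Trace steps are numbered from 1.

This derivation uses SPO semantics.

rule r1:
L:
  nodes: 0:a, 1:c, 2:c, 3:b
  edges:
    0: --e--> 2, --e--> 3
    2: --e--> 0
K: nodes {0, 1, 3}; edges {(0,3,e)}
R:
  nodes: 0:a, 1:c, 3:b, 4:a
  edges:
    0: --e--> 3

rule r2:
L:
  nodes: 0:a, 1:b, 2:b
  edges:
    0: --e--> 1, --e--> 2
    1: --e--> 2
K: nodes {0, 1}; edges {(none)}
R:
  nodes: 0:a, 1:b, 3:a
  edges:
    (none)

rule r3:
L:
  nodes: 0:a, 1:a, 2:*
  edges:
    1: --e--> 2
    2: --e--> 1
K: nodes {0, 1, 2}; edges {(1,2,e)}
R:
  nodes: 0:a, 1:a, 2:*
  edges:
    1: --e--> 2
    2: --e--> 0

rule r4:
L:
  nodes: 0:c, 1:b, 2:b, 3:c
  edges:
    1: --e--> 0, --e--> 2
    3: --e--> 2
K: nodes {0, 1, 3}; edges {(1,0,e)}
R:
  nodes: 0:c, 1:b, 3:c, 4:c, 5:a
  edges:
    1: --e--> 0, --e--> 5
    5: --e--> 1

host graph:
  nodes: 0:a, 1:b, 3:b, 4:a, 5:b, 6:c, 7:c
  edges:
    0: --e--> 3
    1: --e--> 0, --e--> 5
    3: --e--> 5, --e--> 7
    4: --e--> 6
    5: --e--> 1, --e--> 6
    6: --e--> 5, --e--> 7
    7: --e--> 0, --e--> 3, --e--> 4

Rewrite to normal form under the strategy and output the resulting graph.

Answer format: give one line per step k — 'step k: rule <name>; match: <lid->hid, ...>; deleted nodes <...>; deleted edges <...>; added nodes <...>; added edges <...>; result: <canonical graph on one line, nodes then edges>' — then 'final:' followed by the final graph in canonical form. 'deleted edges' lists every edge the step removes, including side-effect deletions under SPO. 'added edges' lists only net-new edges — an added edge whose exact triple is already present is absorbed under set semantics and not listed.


step 1: rule r4; match: 0->7, 1->3, 2->5, 3->6; deleted nodes 5; deleted edges (1,5,e); (3,5,e); (5,1,e); (5,6,e); (6,5,e); added nodes 8, 9; added edges (3,9,e); (9,3,e); result: nodes: 0:a, 1:b, 3:b, 4:a, 6:c, 7:c, 8:c, 9:a edges: (0,3,e); (1,0,e); (3,7,e); (3,9,e); (4,6,e); (6,7,e); (7,0,e); (7,3,e); (7,4,e); (9,3,e)
step 2: rule r3; match: 0->0, 1->9, 2->3; deleted nodes (none); deleted edges (3,9,e); added nodes (none); added edges (3,0,e); result: nodes: 0:a, 1:b, 3:b, 4:a, 6:c, 7:c, 8:c, 9:a edges: (0,3,e); (1,0,e); (3,0,e); (3,7,e); (4,6,e); (6,7,e); (7,0,e); (7,3,e); (7,4,e); (9,3,e)
step 3: rule r3; match: 0->4, 1->0, 2->3; deleted nodes (none); deleted edges (3,0,e); added nodes (none); added edges (3,4,e); result: nodes: 0:a, 1:b, 3:b, 4:a, 6:c, 7:c, 8:c, 9:a edges: (0,3,e); (1,0,e); (3,4,e); (3,7,e); (4,6,e); (6,7,e); (7,0,e); (7,3,e); (7,4,e); (9,3,e)
final:
nodes: 0:a, 1:b, 3:b, 4:a, 6:c, 7:c, 8:c, 9:a
edges: (0,3,e); (1,0,e); (3,4,e); (3,7,e); (4,6,e); (6,7,e); (7,0,e); (7,3,e); (7,4,e); (9,3,e)


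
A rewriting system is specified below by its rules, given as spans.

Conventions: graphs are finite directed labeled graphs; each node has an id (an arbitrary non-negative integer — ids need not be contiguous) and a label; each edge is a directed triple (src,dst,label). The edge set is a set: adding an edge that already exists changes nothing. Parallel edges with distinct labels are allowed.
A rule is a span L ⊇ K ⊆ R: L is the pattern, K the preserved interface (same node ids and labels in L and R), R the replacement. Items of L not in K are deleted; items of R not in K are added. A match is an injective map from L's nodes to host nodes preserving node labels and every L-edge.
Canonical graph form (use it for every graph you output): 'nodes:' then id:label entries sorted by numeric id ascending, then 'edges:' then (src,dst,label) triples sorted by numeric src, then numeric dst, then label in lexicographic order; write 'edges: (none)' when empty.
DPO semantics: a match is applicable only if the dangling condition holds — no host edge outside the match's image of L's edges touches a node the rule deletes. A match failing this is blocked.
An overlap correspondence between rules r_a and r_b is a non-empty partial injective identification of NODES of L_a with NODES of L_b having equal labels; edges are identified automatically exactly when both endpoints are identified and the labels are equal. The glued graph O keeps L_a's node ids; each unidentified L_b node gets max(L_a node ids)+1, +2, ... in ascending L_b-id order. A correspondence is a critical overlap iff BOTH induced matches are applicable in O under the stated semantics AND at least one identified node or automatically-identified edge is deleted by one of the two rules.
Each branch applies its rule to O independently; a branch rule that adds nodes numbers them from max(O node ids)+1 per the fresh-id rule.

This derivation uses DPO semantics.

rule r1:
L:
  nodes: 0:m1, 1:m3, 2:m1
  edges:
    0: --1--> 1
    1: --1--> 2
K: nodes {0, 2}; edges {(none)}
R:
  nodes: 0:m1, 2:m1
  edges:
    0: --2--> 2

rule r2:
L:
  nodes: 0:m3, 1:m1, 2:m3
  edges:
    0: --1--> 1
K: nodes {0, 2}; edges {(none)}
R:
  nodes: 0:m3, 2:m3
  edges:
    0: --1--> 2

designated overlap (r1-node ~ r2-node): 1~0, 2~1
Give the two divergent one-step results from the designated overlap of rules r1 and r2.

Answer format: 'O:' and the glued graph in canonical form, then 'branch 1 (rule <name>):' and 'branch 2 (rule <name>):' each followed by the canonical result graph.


O:
nodes: 0:m1, 1:m3, 2:m1, 3:m3
edges: (0,1,1); (1,2,1)
branch 1 (rule r1):
nodes: 0:m1, 2:m1, 3:m3
edges: (0,2,2)
branch 2 (rule r2):
nodes: 0:m1, 1:m3, 3:m3
edges: (0,1,1); (1,3,1)


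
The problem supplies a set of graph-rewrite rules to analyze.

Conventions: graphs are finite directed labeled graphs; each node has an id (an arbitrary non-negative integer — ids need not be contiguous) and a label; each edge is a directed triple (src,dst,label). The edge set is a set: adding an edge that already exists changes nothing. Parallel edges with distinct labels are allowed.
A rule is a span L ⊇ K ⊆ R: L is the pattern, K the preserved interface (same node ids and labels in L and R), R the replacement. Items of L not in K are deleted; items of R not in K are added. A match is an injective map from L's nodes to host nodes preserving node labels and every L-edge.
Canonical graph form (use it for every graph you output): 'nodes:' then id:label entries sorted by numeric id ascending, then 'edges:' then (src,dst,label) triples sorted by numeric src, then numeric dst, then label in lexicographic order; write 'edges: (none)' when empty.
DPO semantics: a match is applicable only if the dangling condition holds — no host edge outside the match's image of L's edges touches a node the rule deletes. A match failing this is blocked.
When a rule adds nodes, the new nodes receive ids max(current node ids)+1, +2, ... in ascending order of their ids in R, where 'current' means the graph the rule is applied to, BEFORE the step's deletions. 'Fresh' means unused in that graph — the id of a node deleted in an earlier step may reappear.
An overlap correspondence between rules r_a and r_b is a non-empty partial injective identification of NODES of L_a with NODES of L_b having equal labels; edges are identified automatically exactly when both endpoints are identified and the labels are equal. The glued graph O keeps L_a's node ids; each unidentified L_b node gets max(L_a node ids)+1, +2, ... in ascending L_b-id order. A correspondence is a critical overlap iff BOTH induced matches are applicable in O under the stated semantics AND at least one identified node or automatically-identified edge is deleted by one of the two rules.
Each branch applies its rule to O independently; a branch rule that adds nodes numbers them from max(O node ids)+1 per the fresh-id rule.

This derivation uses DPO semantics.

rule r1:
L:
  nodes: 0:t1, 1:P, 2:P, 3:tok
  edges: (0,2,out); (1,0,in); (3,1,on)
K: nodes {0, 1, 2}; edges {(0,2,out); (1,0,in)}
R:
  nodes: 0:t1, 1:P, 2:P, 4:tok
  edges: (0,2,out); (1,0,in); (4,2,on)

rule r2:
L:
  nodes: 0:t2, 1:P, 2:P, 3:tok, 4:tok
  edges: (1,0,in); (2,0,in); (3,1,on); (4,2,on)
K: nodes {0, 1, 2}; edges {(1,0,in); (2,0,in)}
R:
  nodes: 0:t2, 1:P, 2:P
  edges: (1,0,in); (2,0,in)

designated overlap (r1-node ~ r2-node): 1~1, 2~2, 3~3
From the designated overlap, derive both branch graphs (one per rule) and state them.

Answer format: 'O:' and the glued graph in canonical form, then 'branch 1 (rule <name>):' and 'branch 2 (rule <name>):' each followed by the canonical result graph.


O:
nodes: 0:t1, 1:P, 2:P, 3:tok, 4:t2, 5:tok
edges: (0,2,out); (1,0,in); (1,4,in); (2,4,in); (3,1,on); (5,2,on)
branch 1 (rule r1):
nodes: 0:t1, 1:P, 2:P, 4:t2, 5:tok, 6:tok
edges: (0,2,out); (1,0,in); (1,4,in); (2,4,in); (5,2,on); (6,2,on)
branch 2 (rule r2):
nodes: 0:t1, 1:P, 2:P, 4:t2
edges: (0,2,out); (1,0,in); (1,4,in); (2,4,in)


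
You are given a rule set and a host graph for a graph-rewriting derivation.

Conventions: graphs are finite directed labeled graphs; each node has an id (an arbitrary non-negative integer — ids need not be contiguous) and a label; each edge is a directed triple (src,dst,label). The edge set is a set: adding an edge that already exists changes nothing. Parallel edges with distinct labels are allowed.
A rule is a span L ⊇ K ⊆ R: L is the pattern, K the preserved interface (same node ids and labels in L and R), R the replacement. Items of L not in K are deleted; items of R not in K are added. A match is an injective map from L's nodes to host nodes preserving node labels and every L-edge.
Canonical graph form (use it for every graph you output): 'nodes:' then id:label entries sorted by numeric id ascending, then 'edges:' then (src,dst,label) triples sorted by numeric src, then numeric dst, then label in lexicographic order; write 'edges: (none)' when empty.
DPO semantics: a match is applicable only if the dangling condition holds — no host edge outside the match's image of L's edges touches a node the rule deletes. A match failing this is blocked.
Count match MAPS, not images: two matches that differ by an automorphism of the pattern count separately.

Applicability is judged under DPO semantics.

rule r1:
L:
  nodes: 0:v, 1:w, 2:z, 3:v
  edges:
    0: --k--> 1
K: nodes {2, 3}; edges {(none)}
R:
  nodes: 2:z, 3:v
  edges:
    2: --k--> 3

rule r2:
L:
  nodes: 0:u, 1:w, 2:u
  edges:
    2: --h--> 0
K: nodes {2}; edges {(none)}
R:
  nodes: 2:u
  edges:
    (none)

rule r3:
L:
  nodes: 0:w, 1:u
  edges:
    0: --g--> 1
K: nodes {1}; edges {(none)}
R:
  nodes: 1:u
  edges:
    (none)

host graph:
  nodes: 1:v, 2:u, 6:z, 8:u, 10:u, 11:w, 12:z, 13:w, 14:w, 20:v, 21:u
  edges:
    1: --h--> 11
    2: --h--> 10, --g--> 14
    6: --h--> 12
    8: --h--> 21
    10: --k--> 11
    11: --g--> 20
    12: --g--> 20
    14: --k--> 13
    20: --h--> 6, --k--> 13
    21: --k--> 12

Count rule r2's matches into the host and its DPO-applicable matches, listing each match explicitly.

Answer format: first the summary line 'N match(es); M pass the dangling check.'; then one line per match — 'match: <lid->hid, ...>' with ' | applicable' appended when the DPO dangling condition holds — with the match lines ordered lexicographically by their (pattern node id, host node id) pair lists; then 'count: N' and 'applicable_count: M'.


6 match(es); 0 pass the dangling check.
match: 0->10, 1->11, 2->2
match: 0->10, 1->13, 2->2
match: 0->10, 1->14, 2->2
match: 0->21, 1->11, 2->8
match: 0->21, 1->13, 2->8
match: 0->21, 1->14, 2->8
count: 6
applicable_count: 0


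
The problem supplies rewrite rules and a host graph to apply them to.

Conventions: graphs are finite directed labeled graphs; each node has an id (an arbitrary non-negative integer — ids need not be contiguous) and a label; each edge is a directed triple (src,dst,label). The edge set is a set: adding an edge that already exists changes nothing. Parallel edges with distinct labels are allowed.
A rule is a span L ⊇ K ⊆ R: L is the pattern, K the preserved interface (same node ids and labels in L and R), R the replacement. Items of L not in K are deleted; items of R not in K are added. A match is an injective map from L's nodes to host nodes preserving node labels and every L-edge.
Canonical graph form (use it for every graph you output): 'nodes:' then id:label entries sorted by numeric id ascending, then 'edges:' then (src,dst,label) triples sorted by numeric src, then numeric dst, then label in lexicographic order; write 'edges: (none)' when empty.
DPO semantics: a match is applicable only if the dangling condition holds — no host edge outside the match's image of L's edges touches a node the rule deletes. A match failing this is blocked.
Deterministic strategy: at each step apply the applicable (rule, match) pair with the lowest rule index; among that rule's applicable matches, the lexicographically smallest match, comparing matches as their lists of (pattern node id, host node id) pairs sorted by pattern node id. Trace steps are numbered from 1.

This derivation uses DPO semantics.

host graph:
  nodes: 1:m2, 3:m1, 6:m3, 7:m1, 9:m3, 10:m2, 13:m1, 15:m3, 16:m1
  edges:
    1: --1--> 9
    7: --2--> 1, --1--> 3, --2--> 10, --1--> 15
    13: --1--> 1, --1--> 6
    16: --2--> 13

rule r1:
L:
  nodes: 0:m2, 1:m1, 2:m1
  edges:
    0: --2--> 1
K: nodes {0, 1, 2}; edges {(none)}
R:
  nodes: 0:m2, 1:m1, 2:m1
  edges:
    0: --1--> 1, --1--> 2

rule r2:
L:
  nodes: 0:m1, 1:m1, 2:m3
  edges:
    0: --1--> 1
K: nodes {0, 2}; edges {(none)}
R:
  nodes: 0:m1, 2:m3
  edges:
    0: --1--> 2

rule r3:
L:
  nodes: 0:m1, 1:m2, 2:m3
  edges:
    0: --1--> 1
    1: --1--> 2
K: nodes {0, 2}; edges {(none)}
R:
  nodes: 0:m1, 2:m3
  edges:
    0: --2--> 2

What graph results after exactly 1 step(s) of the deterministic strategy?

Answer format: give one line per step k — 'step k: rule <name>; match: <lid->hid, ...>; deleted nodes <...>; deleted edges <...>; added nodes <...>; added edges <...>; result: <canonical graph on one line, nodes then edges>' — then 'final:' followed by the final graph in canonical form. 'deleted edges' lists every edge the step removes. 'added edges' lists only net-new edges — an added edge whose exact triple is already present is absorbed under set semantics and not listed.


step 1: rule r2; match: 0->7, 1->3, 2->6; deleted nodes 3; deleted edges (7,3,1); added nodes (none); added edges (7,6,1); result: nodes: 1:m2, 6:m3, 7:m1, 9:m3, 10:m2, 13:m1, 15:m3, 16:m1 edges: (1,9,1); (7,1,2); (7,6,1); (7,10,2); (7,15,1); (13,1,1); (13,6,1); (16,13,2)
final:
nodes: 1:m2, 6:m3, 7:m1, 9:m3, 10:m2, 13:m1, 15:m3, 16:m1
edges: (1,9,1); (7,1,2); (7,6,1); (7,10,2); (7,15,1); (13,1,1); (13,6,1); (16,13,2)


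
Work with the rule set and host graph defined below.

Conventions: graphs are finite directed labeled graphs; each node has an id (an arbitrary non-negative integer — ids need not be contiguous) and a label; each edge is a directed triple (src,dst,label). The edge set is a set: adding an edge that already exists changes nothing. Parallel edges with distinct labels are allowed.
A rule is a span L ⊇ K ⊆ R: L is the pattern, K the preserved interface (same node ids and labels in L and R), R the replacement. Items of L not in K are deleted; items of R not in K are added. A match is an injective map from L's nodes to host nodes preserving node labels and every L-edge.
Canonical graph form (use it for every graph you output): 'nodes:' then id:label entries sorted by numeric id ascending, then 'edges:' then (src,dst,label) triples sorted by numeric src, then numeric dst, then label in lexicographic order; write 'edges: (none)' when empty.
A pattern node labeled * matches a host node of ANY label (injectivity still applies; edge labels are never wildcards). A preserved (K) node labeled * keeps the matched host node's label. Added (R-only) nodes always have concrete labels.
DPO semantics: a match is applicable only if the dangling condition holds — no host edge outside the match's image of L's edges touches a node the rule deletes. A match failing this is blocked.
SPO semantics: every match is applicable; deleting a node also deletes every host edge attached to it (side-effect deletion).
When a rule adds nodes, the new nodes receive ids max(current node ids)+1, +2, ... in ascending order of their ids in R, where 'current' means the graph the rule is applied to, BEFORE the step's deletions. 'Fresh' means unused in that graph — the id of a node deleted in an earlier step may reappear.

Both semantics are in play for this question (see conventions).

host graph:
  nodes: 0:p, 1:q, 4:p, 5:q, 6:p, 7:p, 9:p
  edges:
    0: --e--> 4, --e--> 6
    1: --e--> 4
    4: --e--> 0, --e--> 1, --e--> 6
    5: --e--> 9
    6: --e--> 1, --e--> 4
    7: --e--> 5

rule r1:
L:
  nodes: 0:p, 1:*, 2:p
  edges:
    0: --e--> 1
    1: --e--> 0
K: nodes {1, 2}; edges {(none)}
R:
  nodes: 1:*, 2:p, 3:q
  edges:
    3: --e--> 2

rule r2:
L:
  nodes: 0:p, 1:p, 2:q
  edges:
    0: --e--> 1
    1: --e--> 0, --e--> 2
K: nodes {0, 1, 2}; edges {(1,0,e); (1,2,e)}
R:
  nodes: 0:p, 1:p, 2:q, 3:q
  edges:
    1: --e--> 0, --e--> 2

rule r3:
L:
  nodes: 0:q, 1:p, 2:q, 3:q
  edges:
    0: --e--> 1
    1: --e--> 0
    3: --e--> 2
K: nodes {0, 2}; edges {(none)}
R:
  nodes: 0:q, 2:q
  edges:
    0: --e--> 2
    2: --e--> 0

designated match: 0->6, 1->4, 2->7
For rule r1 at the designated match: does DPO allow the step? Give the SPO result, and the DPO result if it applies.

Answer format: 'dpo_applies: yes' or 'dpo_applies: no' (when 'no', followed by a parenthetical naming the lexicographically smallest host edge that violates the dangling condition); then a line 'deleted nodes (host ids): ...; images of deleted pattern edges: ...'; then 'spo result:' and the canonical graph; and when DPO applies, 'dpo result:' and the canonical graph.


dpo_applies: no
(the rule deletes node 6, which keeps host edge (0,6,e) outside the match image — the dangling condition fails, DPO blocks; SPO proceeds and side-deletes such edges)
deleted nodes (host ids): 6; images of deleted pattern edges: (4,6,e); (6,4,e)
spo result:
nodes: 0:p, 1:q, 4:p, 5:q, 7:p, 9:p, 10:q
edges: (0,4,e); (1,4,e); (4,0,e); (4,1,e); (5,9,e); (7,5,e); (10,7,e)


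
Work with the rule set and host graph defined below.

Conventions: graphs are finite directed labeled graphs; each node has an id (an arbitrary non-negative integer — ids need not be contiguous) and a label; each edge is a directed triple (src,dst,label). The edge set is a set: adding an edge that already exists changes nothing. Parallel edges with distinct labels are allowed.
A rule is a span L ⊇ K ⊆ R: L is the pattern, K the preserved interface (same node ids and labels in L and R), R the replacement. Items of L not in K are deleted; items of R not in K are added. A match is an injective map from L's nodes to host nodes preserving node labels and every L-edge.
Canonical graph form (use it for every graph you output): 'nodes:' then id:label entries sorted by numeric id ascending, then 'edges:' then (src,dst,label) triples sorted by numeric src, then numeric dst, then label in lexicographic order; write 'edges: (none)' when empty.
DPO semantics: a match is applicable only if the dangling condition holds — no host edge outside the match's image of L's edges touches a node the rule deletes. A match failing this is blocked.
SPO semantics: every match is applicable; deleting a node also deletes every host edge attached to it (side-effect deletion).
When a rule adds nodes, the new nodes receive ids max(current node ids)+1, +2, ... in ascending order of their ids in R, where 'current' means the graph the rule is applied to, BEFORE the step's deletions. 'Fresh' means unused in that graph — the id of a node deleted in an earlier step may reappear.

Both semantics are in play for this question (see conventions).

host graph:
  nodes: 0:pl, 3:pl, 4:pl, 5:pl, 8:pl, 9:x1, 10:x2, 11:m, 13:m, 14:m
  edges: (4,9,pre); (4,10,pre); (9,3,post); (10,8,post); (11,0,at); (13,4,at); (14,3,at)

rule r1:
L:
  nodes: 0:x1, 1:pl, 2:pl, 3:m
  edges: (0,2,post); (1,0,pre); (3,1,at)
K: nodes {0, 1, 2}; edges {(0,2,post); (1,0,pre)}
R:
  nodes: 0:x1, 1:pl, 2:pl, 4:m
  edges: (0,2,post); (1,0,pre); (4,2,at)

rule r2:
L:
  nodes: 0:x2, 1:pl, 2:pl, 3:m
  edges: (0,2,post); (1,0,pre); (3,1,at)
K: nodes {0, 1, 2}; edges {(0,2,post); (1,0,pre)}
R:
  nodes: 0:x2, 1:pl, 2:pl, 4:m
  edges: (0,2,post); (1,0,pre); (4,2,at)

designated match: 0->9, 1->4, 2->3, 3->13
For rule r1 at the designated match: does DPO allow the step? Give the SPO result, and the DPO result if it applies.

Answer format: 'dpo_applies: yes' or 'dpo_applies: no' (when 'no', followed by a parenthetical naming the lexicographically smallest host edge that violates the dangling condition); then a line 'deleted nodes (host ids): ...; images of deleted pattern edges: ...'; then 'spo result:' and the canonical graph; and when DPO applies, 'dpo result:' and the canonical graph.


dpo_applies: yes
deleted nodes (host ids): 13; images of deleted pattern edges: (13,4,at)
spo result:
nodes: 0:pl, 3:pl, 4:pl, 5:pl, 8:pl, 9:x1, 10:x2, 11:m, 14:m, 15:m
edges: (4,9,pre); (4,10,pre); (9,3,post); (10,8,post); (11,0,at); (14,3,at); (15,3,at)
dpo result:
nodes: 0:pl, 3:pl, 4:pl, 5:pl, 8:pl, 9:x1, 10:x2, 11:m, 14:m, 15:m
edges: (4,9,pre); (4,10,pre); (9,3,post); (10,8,post); (11,0,at); (14,3,at); (15,3,at)


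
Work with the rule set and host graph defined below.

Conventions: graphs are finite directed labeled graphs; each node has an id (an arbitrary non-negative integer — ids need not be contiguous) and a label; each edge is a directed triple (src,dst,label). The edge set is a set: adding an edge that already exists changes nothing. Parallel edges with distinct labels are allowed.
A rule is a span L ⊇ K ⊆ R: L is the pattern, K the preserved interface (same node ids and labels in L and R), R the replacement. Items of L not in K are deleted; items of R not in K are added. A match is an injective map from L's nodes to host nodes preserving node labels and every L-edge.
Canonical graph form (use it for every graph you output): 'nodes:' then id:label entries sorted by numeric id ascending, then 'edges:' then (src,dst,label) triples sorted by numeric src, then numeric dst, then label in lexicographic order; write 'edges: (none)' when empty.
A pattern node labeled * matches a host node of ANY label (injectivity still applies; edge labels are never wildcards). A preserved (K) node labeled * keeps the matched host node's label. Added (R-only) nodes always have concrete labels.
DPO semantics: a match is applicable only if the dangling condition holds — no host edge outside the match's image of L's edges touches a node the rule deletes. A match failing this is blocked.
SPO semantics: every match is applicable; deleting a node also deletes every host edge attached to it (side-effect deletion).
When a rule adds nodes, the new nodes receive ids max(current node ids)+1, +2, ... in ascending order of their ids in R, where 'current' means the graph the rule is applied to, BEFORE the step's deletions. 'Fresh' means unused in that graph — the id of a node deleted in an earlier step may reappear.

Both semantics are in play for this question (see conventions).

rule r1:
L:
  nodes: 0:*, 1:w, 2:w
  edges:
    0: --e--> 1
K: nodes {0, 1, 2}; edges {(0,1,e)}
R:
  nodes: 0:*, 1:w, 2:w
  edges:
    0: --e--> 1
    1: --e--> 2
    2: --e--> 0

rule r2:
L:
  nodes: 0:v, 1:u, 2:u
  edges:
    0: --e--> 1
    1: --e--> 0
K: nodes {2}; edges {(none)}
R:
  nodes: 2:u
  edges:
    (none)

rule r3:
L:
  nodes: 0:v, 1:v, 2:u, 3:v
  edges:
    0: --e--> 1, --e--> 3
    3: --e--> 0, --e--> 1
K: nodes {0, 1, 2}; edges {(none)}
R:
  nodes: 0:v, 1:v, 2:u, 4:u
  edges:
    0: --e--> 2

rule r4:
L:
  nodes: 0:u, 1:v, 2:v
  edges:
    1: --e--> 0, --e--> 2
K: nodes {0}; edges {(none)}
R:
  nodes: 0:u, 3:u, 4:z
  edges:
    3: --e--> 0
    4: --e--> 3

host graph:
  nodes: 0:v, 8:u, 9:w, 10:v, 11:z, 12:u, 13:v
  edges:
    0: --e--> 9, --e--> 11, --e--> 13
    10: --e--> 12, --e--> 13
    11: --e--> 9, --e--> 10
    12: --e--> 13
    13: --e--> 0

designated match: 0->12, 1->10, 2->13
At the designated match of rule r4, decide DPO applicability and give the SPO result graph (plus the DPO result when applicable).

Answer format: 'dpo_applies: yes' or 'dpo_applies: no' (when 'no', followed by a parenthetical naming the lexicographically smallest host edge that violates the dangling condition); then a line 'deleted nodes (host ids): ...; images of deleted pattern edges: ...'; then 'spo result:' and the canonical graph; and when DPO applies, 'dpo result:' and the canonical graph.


dpo_applies: no
(the rule deletes node 13, which keeps host edge (0,13,e) outside the match image — the dangling condition fails, DPO blocks; SPO proceeds and side-deletes such edges)
deleted nodes (host ids): 10, 13; images of deleted pattern edges: (10,12,e); (10,13,e)
spo result:
nodes: 0:v, 8:u, 9:w, 11:z, 12:u, 14:u, 15:z
edges: (0,9,e); (0,11,e); (11,9,e); (14,12,e); (15,14,e)


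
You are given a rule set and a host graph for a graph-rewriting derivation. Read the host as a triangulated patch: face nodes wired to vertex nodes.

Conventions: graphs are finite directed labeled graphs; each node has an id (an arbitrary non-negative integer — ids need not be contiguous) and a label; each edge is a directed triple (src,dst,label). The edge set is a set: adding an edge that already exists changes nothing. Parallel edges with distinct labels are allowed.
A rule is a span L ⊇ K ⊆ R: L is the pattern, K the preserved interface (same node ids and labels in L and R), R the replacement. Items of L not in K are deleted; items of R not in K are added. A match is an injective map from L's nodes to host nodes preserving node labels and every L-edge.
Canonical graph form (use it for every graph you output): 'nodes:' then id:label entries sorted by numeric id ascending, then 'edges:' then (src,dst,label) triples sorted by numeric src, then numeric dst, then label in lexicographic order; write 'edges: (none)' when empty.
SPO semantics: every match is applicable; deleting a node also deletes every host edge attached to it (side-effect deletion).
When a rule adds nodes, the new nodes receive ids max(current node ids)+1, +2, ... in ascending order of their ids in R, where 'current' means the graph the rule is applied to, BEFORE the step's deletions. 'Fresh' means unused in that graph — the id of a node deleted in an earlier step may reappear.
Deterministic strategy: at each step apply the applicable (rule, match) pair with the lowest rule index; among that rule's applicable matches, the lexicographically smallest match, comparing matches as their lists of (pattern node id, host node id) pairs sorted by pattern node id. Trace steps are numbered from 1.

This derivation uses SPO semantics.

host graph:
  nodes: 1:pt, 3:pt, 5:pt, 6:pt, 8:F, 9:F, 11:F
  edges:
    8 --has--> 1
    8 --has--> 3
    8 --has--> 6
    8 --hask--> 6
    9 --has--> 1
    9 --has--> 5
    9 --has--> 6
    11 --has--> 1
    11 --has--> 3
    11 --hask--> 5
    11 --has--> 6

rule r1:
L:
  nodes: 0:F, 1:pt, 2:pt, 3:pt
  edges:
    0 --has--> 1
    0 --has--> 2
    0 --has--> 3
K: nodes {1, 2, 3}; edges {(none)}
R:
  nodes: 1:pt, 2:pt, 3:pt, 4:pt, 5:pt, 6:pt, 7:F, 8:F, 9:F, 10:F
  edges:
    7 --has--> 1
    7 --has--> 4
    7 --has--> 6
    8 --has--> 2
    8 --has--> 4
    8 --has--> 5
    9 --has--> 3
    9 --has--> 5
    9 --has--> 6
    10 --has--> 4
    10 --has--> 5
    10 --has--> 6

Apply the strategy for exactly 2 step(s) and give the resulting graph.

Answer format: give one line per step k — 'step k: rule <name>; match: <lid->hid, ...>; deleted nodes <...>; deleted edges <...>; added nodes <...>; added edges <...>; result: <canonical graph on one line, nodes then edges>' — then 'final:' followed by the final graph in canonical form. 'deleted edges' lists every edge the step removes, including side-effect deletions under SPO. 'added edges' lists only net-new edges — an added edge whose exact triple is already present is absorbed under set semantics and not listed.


step 1: rule r1; match: 0->8, 1->1, 2->3, 3->6; deleted nodes 8; deleted edges (8,1,has); (8,3,has); (8,6,has); (8,6,hask); added nodes 12, 13, 14, 15, 16, 17, 18; added edges (15,1,has); (15,12,has); (15,14,has); (16,3,has); (16,12,has); (16,13,has); (17,6,has); (17,13,has); (17,14,has); (18,12,has); (18,13,has); (18,14,has); result: nodes: 1:pt, 3:pt, 5:pt, 6:pt, 9:F, 11:F, 12:pt, 13:pt, 14:pt, 15:F, 16:F, 17:F, 18:F edges: (9,1,has); (9,5,has); (9,6,has); (11,1,has); (11,3,has); (11,5,hask); (11,6,has); (15,1,has); (15,12,has); (15,14,has); (16,3,has); (16,12,has); (16,13,has); (17,6,has); (17,13,has); (17,14,has); (18,12,has); (18,13,has); (18,14,has)
step 2: rule r1; match: 0->9, 1->1, 2->5, 3->6; deleted nodes 9; deleted edges (9,1,has); (9,5,has); (9,6,has); added nodes 19, 20, 21, 22, 23, 24, 25; added edges (22,1,has); (22,19,has); (22,21,has); (23,5,has); (23,19,has); (23,20,has); (24,6,has); (24,20,has); (24,21,has); (25,19,has); (25,20,has); (25,21,has); result: nodes: 1:pt, 3:pt, 5:pt, 6:pt, 11:F, 12:pt, 13:pt, 14:pt, 15:F, 16:F, 17:F, 18:F, 19:pt, 20:pt, 21:pt, 22:F, 23:F, 24:F, 25:F edges: (11,1,has); (11,3,has); (11,5,hask); (11,6,has); (15,1,has); (15,12,has); (15,14,has); (16,3,has); (16,12,has); (16,13,has); (17,6,has); (17,13,has); (17,14,has); (18,12,has); (18,13,has); (18,14,has); (22,1,has); (22,19,has); (22,21,has); (23,5,has); (23,19,has); (23,20,has); (24,6,has); (24,20,has); (24,21,has); (25,19,has); (25,20,has); (25,21,has)
final:
nodes: 1:pt, 3:pt, 5:pt, 6:pt, 11:F, 12:pt, 13:pt, 14:pt, 15:F, 16:F, 17:F, 18:F, 19:pt, 20:pt, 21:pt, 22:F, 23:F, 24:F, 25:F
edges: (11,1,has); (11,3,has); (11,5,hask); (11,6,has); (15,1,has); (15,12,has); (15,14,has); (16,3,has); (16,12,has); (16,13,has); (17,6,has); (17,13,has); (17,14,has); (18,12,has); (18,13,has); (18,14,has); (22,1,has); (22,19,has); (22,21,has); (23,5,has); (23,19,has); (23,20,has); (24,6,has); (24,20,has); (24,21,has); (25,19,has); (25,20,has); (25,21,has)


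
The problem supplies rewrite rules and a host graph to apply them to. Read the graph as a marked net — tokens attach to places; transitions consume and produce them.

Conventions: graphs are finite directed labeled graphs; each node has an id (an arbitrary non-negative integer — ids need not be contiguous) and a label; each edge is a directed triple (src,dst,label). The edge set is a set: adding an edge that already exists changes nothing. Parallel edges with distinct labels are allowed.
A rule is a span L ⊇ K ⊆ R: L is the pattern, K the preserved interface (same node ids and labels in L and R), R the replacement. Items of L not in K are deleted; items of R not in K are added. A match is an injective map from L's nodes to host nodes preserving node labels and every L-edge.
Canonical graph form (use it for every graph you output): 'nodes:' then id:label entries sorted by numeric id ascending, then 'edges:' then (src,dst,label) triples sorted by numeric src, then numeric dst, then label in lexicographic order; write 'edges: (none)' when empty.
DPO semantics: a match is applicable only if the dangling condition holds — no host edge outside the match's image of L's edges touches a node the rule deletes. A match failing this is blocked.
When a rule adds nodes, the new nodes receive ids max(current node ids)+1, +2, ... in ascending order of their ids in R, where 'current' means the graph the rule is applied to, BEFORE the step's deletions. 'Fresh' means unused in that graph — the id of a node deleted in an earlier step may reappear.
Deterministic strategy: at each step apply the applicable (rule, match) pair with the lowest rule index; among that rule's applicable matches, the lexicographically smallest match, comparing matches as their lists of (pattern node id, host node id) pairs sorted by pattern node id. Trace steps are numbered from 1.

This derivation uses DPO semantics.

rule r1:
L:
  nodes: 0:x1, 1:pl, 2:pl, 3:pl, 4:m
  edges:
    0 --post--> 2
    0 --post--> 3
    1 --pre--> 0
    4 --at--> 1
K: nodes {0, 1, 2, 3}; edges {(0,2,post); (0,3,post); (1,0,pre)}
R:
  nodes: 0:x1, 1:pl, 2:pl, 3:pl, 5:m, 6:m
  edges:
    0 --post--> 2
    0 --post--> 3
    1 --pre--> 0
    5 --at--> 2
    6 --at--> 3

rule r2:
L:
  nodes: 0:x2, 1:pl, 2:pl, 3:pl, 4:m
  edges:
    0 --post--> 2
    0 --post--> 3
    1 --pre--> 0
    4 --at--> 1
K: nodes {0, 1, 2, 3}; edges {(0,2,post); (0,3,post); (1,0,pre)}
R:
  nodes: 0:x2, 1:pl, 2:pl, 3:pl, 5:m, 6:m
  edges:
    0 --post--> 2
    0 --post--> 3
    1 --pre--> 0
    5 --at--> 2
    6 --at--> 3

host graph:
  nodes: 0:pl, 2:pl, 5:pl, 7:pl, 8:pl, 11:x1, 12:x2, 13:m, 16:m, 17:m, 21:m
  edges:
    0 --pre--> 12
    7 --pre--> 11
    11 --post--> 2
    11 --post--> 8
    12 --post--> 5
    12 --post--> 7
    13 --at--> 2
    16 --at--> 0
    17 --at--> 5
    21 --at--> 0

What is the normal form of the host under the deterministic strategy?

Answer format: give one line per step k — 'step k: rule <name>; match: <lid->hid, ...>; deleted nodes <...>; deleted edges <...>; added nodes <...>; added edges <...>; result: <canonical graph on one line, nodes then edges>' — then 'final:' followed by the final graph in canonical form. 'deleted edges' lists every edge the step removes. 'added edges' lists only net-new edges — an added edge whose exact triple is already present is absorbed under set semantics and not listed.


step 1: rule r2; match: 0->12, 1->0, 2->5, 3->7, 4->16; deleted nodes 16; deleted edges (16,0,at); added nodes 22, 23; added edges (22,5,at); (23,7,at); result: nodes: 0:pl, 2:pl, 5:pl, 7:pl, 8:pl, 11:x1, 12:x2, 13:m, 17:m, 21:m, 22:m, 23:m edges: (0,12,pre); (7,11,pre); (11,2,post); (11,8,post); (12,5,post); (12,7,post); (13,2,at); (17,5,at); (21,0,at); (22,5,at); (23,7,at)
step 2: rule r1; match: 0->11, 1->7, 2->2, 3->8, 4->23; deleted nodes 23; deleted edges (23,7,at); added nodes 24, 25; added edges (24,2,at); (25,8,at); result: nodes: 0:pl, 2:pl, 5:pl, 7:pl, 8:pl, 11:x1, 12:x2, 13:m, 17:m, 21:m, 22:m, 24:m, 25:m edges: (0,12,pre); (7,11,pre); (11,2,post); (11,8,post); (12,5,post); (12,7,post); (13,2,at); (17,5,at); (21,0,at); (22,5,at); (24,2,at); (25,8,at)
step 3: rule r2; match: 0->12, 1->0, 2->5, 3->7, 4->21; deleted nodes 21; deleted edges (21,0,at); added nodes 26, 27; added edges (26,5,at); (27,7,at); result: nodes: 0:pl, 2:pl, 5:pl, 7:pl, 8:pl, 11:x1, 12:x2, 13:m, 17:m, 22:m, 24:m, 25:m, 26:m, 27:m edges: (0,12,pre); (7,11,pre); (11,2,post); (11,8,post); (12,5,post); (12,7,post); (13,2,at); (17,5,at); (22,5,at); (24,2,at); (25,8,at); (26,5,at); (27,7,at)
step 4: rule r1; match: 0->11, 1->7, 2->2, 3->8, 4->27; deleted nodes 27; deleted edges (27,7,at); added nodes 28, 29; added edges (28,2,at); (29,8,at); result: nodes: 0:pl, 2:pl, 5:pl, 7:pl, 8:pl, 11:x1, 12:x2, 13:m, 17:m, 22:m, 24:m, 25:m, 26:m, 28:m, 29:m edges: (0,12,pre); (7,11,pre); (11,2,post); (11,8,post); (12,5,post); (12,7,post); (13,2,at); (17,5,at); (22,5,at); (24,2,at); (25,8,at); (26,5,at); (28,2,at); (29,8,at)
final:
nodes: 0:pl, 2:pl, 5:pl, 7:pl, 8:pl, 11:x1, 12:x2, 13:m, 17:m, 22:m, 24:m, 25:m, 26:m, 28:m, 29:m
edges: (0,12,pre); (7,11,pre); (11,2,post); (11,8,post); (12,5,post); (12,7,post); (13,2,at); (17,5,at); (22,5,at); (24,2,at); (25,8,at); (26,5,at); (28,2,at); (29,8,at)
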